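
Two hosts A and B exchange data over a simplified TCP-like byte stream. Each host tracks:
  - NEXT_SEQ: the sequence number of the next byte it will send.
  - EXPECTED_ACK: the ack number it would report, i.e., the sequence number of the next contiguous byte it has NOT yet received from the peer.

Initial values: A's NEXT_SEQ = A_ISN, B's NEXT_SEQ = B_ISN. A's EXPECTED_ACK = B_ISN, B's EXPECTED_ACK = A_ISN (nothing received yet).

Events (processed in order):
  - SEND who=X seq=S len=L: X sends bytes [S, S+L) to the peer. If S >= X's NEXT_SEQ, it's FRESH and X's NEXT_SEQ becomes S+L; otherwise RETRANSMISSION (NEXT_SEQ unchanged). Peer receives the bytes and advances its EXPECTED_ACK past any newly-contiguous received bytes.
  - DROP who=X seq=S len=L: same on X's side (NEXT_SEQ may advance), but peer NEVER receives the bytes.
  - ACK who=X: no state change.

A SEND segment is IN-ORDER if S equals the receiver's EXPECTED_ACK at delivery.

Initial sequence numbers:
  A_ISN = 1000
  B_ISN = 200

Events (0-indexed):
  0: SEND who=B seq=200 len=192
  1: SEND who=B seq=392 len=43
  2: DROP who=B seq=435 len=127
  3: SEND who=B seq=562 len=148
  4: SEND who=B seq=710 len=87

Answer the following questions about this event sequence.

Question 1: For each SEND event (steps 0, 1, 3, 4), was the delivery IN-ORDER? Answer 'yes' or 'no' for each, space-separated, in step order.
Step 0: SEND seq=200 -> in-order
Step 1: SEND seq=392 -> in-order
Step 3: SEND seq=562 -> out-of-order
Step 4: SEND seq=710 -> out-of-order

Answer: yes yes no no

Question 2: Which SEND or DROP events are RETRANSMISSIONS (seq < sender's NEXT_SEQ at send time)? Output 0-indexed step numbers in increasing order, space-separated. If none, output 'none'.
Step 0: SEND seq=200 -> fresh
Step 1: SEND seq=392 -> fresh
Step 2: DROP seq=435 -> fresh
Step 3: SEND seq=562 -> fresh
Step 4: SEND seq=710 -> fresh

Answer: none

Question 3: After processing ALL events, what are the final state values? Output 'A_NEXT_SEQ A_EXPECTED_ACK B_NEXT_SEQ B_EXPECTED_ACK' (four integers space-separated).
After event 0: A_seq=1000 A_ack=392 B_seq=392 B_ack=1000
After event 1: A_seq=1000 A_ack=435 B_seq=435 B_ack=1000
After event 2: A_seq=1000 A_ack=435 B_seq=562 B_ack=1000
After event 3: A_seq=1000 A_ack=435 B_seq=710 B_ack=1000
After event 4: A_seq=1000 A_ack=435 B_seq=797 B_ack=1000

Answer: 1000 435 797 1000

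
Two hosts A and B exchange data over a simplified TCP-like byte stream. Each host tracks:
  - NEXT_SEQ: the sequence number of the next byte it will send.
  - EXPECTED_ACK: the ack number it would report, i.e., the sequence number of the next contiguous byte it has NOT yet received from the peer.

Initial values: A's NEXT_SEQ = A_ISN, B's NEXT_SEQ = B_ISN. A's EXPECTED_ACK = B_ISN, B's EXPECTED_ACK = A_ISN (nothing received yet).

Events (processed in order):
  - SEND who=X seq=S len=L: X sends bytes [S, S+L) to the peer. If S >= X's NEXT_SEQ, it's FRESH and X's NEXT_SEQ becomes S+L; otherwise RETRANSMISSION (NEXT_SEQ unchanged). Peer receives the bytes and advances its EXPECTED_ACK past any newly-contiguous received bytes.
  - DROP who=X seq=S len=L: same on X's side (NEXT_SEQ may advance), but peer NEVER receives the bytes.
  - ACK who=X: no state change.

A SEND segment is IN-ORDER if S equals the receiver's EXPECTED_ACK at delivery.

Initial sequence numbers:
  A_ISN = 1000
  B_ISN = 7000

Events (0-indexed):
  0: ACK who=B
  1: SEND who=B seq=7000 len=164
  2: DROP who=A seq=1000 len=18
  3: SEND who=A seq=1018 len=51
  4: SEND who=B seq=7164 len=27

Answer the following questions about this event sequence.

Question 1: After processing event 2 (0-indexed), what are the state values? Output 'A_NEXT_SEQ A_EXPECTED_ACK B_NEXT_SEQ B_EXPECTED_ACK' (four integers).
After event 0: A_seq=1000 A_ack=7000 B_seq=7000 B_ack=1000
After event 1: A_seq=1000 A_ack=7164 B_seq=7164 B_ack=1000
After event 2: A_seq=1018 A_ack=7164 B_seq=7164 B_ack=1000

1018 7164 7164 1000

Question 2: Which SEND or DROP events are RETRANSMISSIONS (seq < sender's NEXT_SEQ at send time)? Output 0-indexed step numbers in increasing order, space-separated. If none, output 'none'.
Answer: none

Derivation:
Step 1: SEND seq=7000 -> fresh
Step 2: DROP seq=1000 -> fresh
Step 3: SEND seq=1018 -> fresh
Step 4: SEND seq=7164 -> fresh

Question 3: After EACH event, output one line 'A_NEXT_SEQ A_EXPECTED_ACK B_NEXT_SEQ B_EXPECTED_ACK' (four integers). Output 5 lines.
1000 7000 7000 1000
1000 7164 7164 1000
1018 7164 7164 1000
1069 7164 7164 1000
1069 7191 7191 1000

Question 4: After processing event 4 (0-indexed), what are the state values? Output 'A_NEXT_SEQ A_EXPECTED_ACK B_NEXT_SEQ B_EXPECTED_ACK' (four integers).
After event 0: A_seq=1000 A_ack=7000 B_seq=7000 B_ack=1000
After event 1: A_seq=1000 A_ack=7164 B_seq=7164 B_ack=1000
After event 2: A_seq=1018 A_ack=7164 B_seq=7164 B_ack=1000
After event 3: A_seq=1069 A_ack=7164 B_seq=7164 B_ack=1000
After event 4: A_seq=1069 A_ack=7191 B_seq=7191 B_ack=1000

1069 7191 7191 1000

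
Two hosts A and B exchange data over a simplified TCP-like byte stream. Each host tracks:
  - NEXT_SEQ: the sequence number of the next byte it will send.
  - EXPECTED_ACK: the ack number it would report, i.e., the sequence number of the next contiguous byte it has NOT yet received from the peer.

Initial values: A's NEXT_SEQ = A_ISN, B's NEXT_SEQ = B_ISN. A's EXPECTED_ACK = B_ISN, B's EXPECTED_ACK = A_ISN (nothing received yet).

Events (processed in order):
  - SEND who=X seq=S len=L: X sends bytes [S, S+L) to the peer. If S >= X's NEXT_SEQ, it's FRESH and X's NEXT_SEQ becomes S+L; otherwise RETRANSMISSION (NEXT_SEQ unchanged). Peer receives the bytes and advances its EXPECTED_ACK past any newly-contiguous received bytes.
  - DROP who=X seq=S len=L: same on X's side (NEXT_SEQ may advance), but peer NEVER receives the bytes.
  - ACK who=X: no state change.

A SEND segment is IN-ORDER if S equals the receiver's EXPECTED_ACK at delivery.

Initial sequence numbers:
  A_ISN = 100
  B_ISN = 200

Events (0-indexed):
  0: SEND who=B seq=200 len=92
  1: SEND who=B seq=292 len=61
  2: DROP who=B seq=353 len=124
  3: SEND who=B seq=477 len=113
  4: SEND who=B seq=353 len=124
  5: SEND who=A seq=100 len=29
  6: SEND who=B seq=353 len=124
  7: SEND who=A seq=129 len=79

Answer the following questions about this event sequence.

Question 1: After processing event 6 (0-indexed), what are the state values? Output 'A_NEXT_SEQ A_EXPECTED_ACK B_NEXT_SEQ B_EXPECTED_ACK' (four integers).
After event 0: A_seq=100 A_ack=292 B_seq=292 B_ack=100
After event 1: A_seq=100 A_ack=353 B_seq=353 B_ack=100
After event 2: A_seq=100 A_ack=353 B_seq=477 B_ack=100
After event 3: A_seq=100 A_ack=353 B_seq=590 B_ack=100
After event 4: A_seq=100 A_ack=590 B_seq=590 B_ack=100
After event 5: A_seq=129 A_ack=590 B_seq=590 B_ack=129
After event 6: A_seq=129 A_ack=590 B_seq=590 B_ack=129

129 590 590 129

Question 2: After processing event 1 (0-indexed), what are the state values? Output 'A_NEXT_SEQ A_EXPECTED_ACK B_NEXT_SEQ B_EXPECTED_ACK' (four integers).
After event 0: A_seq=100 A_ack=292 B_seq=292 B_ack=100
After event 1: A_seq=100 A_ack=353 B_seq=353 B_ack=100

100 353 353 100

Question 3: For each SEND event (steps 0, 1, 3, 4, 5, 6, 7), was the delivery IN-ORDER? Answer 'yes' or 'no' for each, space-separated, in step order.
Step 0: SEND seq=200 -> in-order
Step 1: SEND seq=292 -> in-order
Step 3: SEND seq=477 -> out-of-order
Step 4: SEND seq=353 -> in-order
Step 5: SEND seq=100 -> in-order
Step 6: SEND seq=353 -> out-of-order
Step 7: SEND seq=129 -> in-order

Answer: yes yes no yes yes no yes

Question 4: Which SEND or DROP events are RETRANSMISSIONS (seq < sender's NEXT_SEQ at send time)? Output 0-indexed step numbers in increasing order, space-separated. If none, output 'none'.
Step 0: SEND seq=200 -> fresh
Step 1: SEND seq=292 -> fresh
Step 2: DROP seq=353 -> fresh
Step 3: SEND seq=477 -> fresh
Step 4: SEND seq=353 -> retransmit
Step 5: SEND seq=100 -> fresh
Step 6: SEND seq=353 -> retransmit
Step 7: SEND seq=129 -> fresh

Answer: 4 6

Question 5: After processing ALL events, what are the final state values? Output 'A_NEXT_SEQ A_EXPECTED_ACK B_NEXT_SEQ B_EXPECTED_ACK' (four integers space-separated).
Answer: 208 590 590 208

Derivation:
After event 0: A_seq=100 A_ack=292 B_seq=292 B_ack=100
After event 1: A_seq=100 A_ack=353 B_seq=353 B_ack=100
After event 2: A_seq=100 A_ack=353 B_seq=477 B_ack=100
After event 3: A_seq=100 A_ack=353 B_seq=590 B_ack=100
After event 4: A_seq=100 A_ack=590 B_seq=590 B_ack=100
After event 5: A_seq=129 A_ack=590 B_seq=590 B_ack=129
After event 6: A_seq=129 A_ack=590 B_seq=590 B_ack=129
After event 7: A_seq=208 A_ack=590 B_seq=590 B_ack=208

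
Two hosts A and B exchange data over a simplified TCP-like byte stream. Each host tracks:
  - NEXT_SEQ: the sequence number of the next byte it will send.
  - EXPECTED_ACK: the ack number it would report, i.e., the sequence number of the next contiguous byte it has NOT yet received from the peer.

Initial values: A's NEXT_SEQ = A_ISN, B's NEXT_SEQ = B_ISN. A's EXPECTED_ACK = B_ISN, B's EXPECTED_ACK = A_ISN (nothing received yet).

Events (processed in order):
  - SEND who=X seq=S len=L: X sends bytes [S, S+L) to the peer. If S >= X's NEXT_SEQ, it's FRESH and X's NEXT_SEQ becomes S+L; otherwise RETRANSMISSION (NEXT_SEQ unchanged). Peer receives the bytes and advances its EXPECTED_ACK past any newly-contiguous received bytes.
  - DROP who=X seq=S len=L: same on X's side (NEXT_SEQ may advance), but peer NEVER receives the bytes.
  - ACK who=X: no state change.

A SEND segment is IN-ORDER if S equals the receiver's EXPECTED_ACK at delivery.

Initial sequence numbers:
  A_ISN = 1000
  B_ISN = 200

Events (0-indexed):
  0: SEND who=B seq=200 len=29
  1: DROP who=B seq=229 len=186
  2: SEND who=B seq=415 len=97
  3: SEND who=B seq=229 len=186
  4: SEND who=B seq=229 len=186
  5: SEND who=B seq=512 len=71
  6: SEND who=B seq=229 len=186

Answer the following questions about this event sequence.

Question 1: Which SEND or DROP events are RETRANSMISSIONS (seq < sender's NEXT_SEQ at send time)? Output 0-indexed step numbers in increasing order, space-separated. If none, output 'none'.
Answer: 3 4 6

Derivation:
Step 0: SEND seq=200 -> fresh
Step 1: DROP seq=229 -> fresh
Step 2: SEND seq=415 -> fresh
Step 3: SEND seq=229 -> retransmit
Step 4: SEND seq=229 -> retransmit
Step 5: SEND seq=512 -> fresh
Step 6: SEND seq=229 -> retransmit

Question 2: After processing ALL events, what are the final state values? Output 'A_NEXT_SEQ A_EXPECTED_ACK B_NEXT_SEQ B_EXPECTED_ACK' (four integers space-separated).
Answer: 1000 583 583 1000

Derivation:
After event 0: A_seq=1000 A_ack=229 B_seq=229 B_ack=1000
After event 1: A_seq=1000 A_ack=229 B_seq=415 B_ack=1000
After event 2: A_seq=1000 A_ack=229 B_seq=512 B_ack=1000
After event 3: A_seq=1000 A_ack=512 B_seq=512 B_ack=1000
After event 4: A_seq=1000 A_ack=512 B_seq=512 B_ack=1000
After event 5: A_seq=1000 A_ack=583 B_seq=583 B_ack=1000
After event 6: A_seq=1000 A_ack=583 B_seq=583 B_ack=1000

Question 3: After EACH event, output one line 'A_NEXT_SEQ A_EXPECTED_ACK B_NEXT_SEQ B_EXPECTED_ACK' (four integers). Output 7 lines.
1000 229 229 1000
1000 229 415 1000
1000 229 512 1000
1000 512 512 1000
1000 512 512 1000
1000 583 583 1000
1000 583 583 1000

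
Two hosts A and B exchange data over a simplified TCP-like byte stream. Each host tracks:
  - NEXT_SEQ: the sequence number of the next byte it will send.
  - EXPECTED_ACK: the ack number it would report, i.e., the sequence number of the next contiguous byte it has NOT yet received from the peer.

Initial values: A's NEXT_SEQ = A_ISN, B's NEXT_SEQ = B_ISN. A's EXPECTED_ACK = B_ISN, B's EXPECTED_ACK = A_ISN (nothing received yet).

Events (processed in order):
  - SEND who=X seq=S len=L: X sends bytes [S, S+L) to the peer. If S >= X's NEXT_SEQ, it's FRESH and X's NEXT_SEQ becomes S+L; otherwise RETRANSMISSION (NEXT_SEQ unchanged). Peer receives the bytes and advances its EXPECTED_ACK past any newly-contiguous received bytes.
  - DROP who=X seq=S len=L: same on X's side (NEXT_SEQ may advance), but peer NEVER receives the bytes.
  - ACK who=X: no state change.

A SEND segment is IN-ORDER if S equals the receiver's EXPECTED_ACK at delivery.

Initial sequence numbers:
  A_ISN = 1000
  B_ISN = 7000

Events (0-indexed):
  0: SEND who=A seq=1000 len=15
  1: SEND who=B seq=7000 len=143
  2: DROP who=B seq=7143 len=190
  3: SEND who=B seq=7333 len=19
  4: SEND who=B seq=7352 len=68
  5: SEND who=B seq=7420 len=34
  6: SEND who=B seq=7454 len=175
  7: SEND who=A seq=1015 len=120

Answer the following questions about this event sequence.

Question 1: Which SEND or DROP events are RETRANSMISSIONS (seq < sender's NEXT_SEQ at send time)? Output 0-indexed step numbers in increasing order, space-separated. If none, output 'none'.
Step 0: SEND seq=1000 -> fresh
Step 1: SEND seq=7000 -> fresh
Step 2: DROP seq=7143 -> fresh
Step 3: SEND seq=7333 -> fresh
Step 4: SEND seq=7352 -> fresh
Step 5: SEND seq=7420 -> fresh
Step 6: SEND seq=7454 -> fresh
Step 7: SEND seq=1015 -> fresh

Answer: none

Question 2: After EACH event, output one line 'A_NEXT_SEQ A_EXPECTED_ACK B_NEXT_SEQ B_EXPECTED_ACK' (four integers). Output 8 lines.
1015 7000 7000 1015
1015 7143 7143 1015
1015 7143 7333 1015
1015 7143 7352 1015
1015 7143 7420 1015
1015 7143 7454 1015
1015 7143 7629 1015
1135 7143 7629 1135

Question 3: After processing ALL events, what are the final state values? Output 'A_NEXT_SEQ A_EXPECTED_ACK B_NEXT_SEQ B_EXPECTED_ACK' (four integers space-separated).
After event 0: A_seq=1015 A_ack=7000 B_seq=7000 B_ack=1015
After event 1: A_seq=1015 A_ack=7143 B_seq=7143 B_ack=1015
After event 2: A_seq=1015 A_ack=7143 B_seq=7333 B_ack=1015
After event 3: A_seq=1015 A_ack=7143 B_seq=7352 B_ack=1015
After event 4: A_seq=1015 A_ack=7143 B_seq=7420 B_ack=1015
After event 5: A_seq=1015 A_ack=7143 B_seq=7454 B_ack=1015
After event 6: A_seq=1015 A_ack=7143 B_seq=7629 B_ack=1015
After event 7: A_seq=1135 A_ack=7143 B_seq=7629 B_ack=1135

Answer: 1135 7143 7629 1135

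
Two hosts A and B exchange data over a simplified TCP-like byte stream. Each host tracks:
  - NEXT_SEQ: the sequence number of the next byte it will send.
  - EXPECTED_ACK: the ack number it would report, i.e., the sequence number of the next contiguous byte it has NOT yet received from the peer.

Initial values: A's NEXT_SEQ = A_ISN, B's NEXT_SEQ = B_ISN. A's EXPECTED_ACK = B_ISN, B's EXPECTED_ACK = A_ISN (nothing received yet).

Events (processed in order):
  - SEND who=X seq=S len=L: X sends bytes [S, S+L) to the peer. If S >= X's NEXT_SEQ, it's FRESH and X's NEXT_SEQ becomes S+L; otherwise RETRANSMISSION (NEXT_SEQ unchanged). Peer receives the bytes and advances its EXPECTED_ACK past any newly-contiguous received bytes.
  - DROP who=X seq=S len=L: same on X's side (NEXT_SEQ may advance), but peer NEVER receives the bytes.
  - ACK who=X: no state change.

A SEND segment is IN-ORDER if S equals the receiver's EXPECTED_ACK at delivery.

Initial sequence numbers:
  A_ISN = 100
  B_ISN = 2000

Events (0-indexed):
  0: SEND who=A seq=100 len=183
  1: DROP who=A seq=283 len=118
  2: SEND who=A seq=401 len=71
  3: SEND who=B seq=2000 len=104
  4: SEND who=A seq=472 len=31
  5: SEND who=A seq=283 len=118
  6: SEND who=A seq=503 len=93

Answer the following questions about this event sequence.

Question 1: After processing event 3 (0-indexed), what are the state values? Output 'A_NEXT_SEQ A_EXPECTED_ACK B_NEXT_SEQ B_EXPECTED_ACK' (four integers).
After event 0: A_seq=283 A_ack=2000 B_seq=2000 B_ack=283
After event 1: A_seq=401 A_ack=2000 B_seq=2000 B_ack=283
After event 2: A_seq=472 A_ack=2000 B_seq=2000 B_ack=283
After event 3: A_seq=472 A_ack=2104 B_seq=2104 B_ack=283

472 2104 2104 283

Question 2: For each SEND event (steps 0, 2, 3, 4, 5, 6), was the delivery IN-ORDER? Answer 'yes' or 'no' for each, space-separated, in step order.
Step 0: SEND seq=100 -> in-order
Step 2: SEND seq=401 -> out-of-order
Step 3: SEND seq=2000 -> in-order
Step 4: SEND seq=472 -> out-of-order
Step 5: SEND seq=283 -> in-order
Step 6: SEND seq=503 -> in-order

Answer: yes no yes no yes yes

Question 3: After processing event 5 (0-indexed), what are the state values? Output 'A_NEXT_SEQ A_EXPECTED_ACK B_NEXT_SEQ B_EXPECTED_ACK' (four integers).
After event 0: A_seq=283 A_ack=2000 B_seq=2000 B_ack=283
After event 1: A_seq=401 A_ack=2000 B_seq=2000 B_ack=283
After event 2: A_seq=472 A_ack=2000 B_seq=2000 B_ack=283
After event 3: A_seq=472 A_ack=2104 B_seq=2104 B_ack=283
After event 4: A_seq=503 A_ack=2104 B_seq=2104 B_ack=283
After event 5: A_seq=503 A_ack=2104 B_seq=2104 B_ack=503

503 2104 2104 503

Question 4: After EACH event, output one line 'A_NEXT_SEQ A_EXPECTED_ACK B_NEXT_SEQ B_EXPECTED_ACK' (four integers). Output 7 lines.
283 2000 2000 283
401 2000 2000 283
472 2000 2000 283
472 2104 2104 283
503 2104 2104 283
503 2104 2104 503
596 2104 2104 596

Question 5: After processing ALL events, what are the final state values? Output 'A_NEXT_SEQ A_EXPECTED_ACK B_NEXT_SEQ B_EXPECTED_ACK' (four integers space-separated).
After event 0: A_seq=283 A_ack=2000 B_seq=2000 B_ack=283
After event 1: A_seq=401 A_ack=2000 B_seq=2000 B_ack=283
After event 2: A_seq=472 A_ack=2000 B_seq=2000 B_ack=283
After event 3: A_seq=472 A_ack=2104 B_seq=2104 B_ack=283
After event 4: A_seq=503 A_ack=2104 B_seq=2104 B_ack=283
After event 5: A_seq=503 A_ack=2104 B_seq=2104 B_ack=503
After event 6: A_seq=596 A_ack=2104 B_seq=2104 B_ack=596

Answer: 596 2104 2104 596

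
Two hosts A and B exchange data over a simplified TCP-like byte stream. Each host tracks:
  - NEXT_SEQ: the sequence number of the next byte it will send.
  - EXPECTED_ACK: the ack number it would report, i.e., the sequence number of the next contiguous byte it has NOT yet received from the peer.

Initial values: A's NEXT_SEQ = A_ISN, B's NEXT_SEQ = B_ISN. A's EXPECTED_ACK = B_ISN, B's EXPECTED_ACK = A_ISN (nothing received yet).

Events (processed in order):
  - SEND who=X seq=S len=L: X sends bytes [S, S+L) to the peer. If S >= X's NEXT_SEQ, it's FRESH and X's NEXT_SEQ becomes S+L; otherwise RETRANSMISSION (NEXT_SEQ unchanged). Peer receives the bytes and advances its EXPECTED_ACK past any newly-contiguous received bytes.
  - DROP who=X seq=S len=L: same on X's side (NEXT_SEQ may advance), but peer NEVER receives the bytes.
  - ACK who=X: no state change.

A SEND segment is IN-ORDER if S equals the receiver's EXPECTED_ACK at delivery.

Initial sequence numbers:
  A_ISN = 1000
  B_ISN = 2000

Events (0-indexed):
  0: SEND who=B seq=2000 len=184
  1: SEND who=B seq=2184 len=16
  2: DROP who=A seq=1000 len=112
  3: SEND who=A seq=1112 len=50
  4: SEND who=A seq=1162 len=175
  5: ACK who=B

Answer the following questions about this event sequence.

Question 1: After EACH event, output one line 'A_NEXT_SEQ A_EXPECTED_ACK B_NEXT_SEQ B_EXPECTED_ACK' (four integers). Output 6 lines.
1000 2184 2184 1000
1000 2200 2200 1000
1112 2200 2200 1000
1162 2200 2200 1000
1337 2200 2200 1000
1337 2200 2200 1000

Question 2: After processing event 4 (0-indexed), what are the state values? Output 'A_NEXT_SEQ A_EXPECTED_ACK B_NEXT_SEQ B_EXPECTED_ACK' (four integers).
After event 0: A_seq=1000 A_ack=2184 B_seq=2184 B_ack=1000
After event 1: A_seq=1000 A_ack=2200 B_seq=2200 B_ack=1000
After event 2: A_seq=1112 A_ack=2200 B_seq=2200 B_ack=1000
After event 3: A_seq=1162 A_ack=2200 B_seq=2200 B_ack=1000
After event 4: A_seq=1337 A_ack=2200 B_seq=2200 B_ack=1000

1337 2200 2200 1000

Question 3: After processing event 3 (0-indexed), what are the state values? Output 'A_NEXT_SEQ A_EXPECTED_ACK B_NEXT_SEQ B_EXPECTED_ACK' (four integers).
After event 0: A_seq=1000 A_ack=2184 B_seq=2184 B_ack=1000
After event 1: A_seq=1000 A_ack=2200 B_seq=2200 B_ack=1000
After event 2: A_seq=1112 A_ack=2200 B_seq=2200 B_ack=1000
After event 3: A_seq=1162 A_ack=2200 B_seq=2200 B_ack=1000

1162 2200 2200 1000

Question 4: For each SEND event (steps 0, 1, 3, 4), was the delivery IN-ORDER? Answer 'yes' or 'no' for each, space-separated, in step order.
Answer: yes yes no no

Derivation:
Step 0: SEND seq=2000 -> in-order
Step 1: SEND seq=2184 -> in-order
Step 3: SEND seq=1112 -> out-of-order
Step 4: SEND seq=1162 -> out-of-order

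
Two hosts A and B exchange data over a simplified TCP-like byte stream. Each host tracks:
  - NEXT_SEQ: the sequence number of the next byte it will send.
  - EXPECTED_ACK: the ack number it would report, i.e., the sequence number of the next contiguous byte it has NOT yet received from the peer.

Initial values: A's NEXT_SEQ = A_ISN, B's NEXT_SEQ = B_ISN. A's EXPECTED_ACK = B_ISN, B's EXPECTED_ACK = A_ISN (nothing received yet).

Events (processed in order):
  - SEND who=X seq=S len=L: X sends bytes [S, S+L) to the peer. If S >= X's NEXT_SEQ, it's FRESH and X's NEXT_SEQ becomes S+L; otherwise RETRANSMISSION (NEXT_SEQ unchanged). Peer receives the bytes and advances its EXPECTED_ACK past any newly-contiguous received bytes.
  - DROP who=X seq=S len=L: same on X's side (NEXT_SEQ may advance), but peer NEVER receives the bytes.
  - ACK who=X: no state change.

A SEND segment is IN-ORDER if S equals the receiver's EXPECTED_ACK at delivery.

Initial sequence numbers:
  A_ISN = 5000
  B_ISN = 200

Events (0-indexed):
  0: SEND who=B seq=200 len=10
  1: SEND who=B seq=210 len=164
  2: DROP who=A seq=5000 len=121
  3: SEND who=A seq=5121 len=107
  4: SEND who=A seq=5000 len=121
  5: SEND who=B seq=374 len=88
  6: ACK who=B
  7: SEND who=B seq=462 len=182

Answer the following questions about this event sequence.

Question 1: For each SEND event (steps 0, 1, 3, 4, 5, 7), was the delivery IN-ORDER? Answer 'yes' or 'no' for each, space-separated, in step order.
Answer: yes yes no yes yes yes

Derivation:
Step 0: SEND seq=200 -> in-order
Step 1: SEND seq=210 -> in-order
Step 3: SEND seq=5121 -> out-of-order
Step 4: SEND seq=5000 -> in-order
Step 5: SEND seq=374 -> in-order
Step 7: SEND seq=462 -> in-order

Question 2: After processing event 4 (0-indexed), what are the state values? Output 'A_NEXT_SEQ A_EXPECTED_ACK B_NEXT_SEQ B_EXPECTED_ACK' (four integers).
After event 0: A_seq=5000 A_ack=210 B_seq=210 B_ack=5000
After event 1: A_seq=5000 A_ack=374 B_seq=374 B_ack=5000
After event 2: A_seq=5121 A_ack=374 B_seq=374 B_ack=5000
After event 3: A_seq=5228 A_ack=374 B_seq=374 B_ack=5000
After event 4: A_seq=5228 A_ack=374 B_seq=374 B_ack=5228

5228 374 374 5228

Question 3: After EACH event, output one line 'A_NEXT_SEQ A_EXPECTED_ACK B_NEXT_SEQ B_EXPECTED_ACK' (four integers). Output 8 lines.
5000 210 210 5000
5000 374 374 5000
5121 374 374 5000
5228 374 374 5000
5228 374 374 5228
5228 462 462 5228
5228 462 462 5228
5228 644 644 5228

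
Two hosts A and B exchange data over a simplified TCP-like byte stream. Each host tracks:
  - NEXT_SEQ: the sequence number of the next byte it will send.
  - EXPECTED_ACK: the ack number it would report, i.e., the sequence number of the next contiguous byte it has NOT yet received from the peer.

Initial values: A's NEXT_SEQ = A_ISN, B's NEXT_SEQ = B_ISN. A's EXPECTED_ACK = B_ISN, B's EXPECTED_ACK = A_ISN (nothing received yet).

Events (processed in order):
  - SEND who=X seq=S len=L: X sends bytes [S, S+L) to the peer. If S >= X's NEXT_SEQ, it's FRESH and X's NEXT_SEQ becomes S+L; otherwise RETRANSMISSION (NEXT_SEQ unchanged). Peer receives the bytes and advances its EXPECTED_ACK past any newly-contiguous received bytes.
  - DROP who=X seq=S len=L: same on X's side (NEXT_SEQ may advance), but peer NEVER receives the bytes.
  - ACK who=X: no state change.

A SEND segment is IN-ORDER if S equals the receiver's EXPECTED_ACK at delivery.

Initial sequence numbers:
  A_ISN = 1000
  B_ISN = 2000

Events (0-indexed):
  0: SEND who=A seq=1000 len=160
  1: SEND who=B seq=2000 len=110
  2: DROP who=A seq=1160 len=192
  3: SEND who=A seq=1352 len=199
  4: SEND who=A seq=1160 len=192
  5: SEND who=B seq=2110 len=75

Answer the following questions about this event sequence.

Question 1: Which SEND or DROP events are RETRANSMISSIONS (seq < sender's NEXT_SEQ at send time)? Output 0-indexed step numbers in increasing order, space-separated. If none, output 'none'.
Step 0: SEND seq=1000 -> fresh
Step 1: SEND seq=2000 -> fresh
Step 2: DROP seq=1160 -> fresh
Step 3: SEND seq=1352 -> fresh
Step 4: SEND seq=1160 -> retransmit
Step 5: SEND seq=2110 -> fresh

Answer: 4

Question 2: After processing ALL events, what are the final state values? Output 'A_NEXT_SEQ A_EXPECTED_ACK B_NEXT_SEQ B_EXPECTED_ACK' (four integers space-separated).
Answer: 1551 2185 2185 1551

Derivation:
After event 0: A_seq=1160 A_ack=2000 B_seq=2000 B_ack=1160
After event 1: A_seq=1160 A_ack=2110 B_seq=2110 B_ack=1160
After event 2: A_seq=1352 A_ack=2110 B_seq=2110 B_ack=1160
After event 3: A_seq=1551 A_ack=2110 B_seq=2110 B_ack=1160
After event 4: A_seq=1551 A_ack=2110 B_seq=2110 B_ack=1551
After event 5: A_seq=1551 A_ack=2185 B_seq=2185 B_ack=1551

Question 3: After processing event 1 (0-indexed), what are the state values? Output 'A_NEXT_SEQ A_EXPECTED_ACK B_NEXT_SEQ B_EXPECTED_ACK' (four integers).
After event 0: A_seq=1160 A_ack=2000 B_seq=2000 B_ack=1160
After event 1: A_seq=1160 A_ack=2110 B_seq=2110 B_ack=1160

1160 2110 2110 1160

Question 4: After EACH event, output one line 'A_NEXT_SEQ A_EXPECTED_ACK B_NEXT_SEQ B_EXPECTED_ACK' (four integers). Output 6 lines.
1160 2000 2000 1160
1160 2110 2110 1160
1352 2110 2110 1160
1551 2110 2110 1160
1551 2110 2110 1551
1551 2185 2185 1551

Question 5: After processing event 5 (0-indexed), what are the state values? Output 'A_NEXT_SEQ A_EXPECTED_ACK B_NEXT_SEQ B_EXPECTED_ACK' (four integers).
After event 0: A_seq=1160 A_ack=2000 B_seq=2000 B_ack=1160
After event 1: A_seq=1160 A_ack=2110 B_seq=2110 B_ack=1160
After event 2: A_seq=1352 A_ack=2110 B_seq=2110 B_ack=1160
After event 3: A_seq=1551 A_ack=2110 B_seq=2110 B_ack=1160
After event 4: A_seq=1551 A_ack=2110 B_seq=2110 B_ack=1551
After event 5: A_seq=1551 A_ack=2185 B_seq=2185 B_ack=1551

1551 2185 2185 1551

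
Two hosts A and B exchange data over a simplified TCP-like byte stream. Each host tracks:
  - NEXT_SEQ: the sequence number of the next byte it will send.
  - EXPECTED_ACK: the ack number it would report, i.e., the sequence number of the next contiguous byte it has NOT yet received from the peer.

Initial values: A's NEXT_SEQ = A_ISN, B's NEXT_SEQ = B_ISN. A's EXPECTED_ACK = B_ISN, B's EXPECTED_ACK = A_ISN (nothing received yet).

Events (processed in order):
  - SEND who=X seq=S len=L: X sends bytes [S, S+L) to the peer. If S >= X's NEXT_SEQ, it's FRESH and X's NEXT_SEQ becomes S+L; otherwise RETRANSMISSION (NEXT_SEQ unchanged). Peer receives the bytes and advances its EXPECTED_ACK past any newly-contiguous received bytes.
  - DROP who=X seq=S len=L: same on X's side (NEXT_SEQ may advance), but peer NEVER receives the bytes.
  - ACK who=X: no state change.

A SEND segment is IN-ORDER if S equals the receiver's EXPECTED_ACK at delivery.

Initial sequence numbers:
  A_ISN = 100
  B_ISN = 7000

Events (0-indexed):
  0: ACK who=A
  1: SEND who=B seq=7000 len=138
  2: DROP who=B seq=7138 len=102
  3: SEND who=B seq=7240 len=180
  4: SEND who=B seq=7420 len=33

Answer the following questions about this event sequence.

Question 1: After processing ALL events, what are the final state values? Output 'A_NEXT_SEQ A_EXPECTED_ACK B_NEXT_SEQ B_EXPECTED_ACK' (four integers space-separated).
After event 0: A_seq=100 A_ack=7000 B_seq=7000 B_ack=100
After event 1: A_seq=100 A_ack=7138 B_seq=7138 B_ack=100
After event 2: A_seq=100 A_ack=7138 B_seq=7240 B_ack=100
After event 3: A_seq=100 A_ack=7138 B_seq=7420 B_ack=100
After event 4: A_seq=100 A_ack=7138 B_seq=7453 B_ack=100

Answer: 100 7138 7453 100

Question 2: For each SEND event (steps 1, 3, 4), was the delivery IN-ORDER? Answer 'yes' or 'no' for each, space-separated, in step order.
Answer: yes no no

Derivation:
Step 1: SEND seq=7000 -> in-order
Step 3: SEND seq=7240 -> out-of-order
Step 4: SEND seq=7420 -> out-of-order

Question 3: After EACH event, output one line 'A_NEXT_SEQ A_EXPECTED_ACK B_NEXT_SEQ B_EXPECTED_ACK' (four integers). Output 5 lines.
100 7000 7000 100
100 7138 7138 100
100 7138 7240 100
100 7138 7420 100
100 7138 7453 100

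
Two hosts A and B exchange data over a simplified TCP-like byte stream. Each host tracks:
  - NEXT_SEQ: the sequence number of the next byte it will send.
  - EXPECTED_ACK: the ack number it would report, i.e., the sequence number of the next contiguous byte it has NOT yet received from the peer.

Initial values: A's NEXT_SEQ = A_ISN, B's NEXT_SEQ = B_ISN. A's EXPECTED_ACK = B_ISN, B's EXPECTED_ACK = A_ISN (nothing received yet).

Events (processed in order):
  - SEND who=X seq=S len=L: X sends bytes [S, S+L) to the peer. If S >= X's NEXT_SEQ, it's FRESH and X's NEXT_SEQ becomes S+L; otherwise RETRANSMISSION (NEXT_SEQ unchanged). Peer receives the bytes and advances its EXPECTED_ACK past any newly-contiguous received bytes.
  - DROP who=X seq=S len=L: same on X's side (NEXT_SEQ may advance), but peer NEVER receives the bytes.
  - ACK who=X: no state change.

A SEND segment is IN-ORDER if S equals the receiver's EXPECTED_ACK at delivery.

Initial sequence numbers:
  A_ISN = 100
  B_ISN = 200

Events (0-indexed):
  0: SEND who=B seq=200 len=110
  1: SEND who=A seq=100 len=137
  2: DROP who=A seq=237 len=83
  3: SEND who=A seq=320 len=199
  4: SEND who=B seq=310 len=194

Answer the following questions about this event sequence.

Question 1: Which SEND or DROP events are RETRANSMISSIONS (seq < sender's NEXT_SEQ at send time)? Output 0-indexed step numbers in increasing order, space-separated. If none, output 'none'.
Step 0: SEND seq=200 -> fresh
Step 1: SEND seq=100 -> fresh
Step 2: DROP seq=237 -> fresh
Step 3: SEND seq=320 -> fresh
Step 4: SEND seq=310 -> fresh

Answer: none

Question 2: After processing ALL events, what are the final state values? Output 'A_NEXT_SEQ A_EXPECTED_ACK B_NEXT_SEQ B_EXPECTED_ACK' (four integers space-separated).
Answer: 519 504 504 237

Derivation:
After event 0: A_seq=100 A_ack=310 B_seq=310 B_ack=100
After event 1: A_seq=237 A_ack=310 B_seq=310 B_ack=237
After event 2: A_seq=320 A_ack=310 B_seq=310 B_ack=237
After event 3: A_seq=519 A_ack=310 B_seq=310 B_ack=237
After event 4: A_seq=519 A_ack=504 B_seq=504 B_ack=237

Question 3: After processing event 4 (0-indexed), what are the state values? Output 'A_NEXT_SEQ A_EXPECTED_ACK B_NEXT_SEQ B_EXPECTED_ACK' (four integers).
After event 0: A_seq=100 A_ack=310 B_seq=310 B_ack=100
After event 1: A_seq=237 A_ack=310 B_seq=310 B_ack=237
After event 2: A_seq=320 A_ack=310 B_seq=310 B_ack=237
After event 3: A_seq=519 A_ack=310 B_seq=310 B_ack=237
After event 4: A_seq=519 A_ack=504 B_seq=504 B_ack=237

519 504 504 237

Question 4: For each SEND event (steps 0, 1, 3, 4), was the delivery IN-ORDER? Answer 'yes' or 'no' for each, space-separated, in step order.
Answer: yes yes no yes

Derivation:
Step 0: SEND seq=200 -> in-order
Step 1: SEND seq=100 -> in-order
Step 3: SEND seq=320 -> out-of-order
Step 4: SEND seq=310 -> in-order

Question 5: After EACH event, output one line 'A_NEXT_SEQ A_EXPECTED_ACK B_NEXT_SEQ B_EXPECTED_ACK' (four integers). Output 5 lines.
100 310 310 100
237 310 310 237
320 310 310 237
519 310 310 237
519 504 504 237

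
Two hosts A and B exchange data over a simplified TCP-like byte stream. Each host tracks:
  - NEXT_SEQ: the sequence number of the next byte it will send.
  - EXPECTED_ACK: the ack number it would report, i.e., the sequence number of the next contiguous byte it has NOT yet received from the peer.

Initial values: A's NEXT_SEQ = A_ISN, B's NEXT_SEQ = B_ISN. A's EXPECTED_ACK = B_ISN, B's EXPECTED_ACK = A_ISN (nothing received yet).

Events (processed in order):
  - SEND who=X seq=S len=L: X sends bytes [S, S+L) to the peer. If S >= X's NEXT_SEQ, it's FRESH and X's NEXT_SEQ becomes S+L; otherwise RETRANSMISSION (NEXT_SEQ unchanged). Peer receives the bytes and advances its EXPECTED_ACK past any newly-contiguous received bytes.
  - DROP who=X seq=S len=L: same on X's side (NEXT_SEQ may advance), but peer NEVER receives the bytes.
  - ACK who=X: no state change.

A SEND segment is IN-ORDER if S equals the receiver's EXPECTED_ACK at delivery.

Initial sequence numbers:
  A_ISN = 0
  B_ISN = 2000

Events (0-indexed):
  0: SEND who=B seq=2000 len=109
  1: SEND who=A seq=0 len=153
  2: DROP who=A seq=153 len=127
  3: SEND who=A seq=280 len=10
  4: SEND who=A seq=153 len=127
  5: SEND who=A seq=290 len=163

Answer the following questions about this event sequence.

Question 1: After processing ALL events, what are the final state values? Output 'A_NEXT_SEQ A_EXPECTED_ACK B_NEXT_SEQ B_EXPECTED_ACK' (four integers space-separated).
Answer: 453 2109 2109 453

Derivation:
After event 0: A_seq=0 A_ack=2109 B_seq=2109 B_ack=0
After event 1: A_seq=153 A_ack=2109 B_seq=2109 B_ack=153
After event 2: A_seq=280 A_ack=2109 B_seq=2109 B_ack=153
After event 3: A_seq=290 A_ack=2109 B_seq=2109 B_ack=153
After event 4: A_seq=290 A_ack=2109 B_seq=2109 B_ack=290
After event 5: A_seq=453 A_ack=2109 B_seq=2109 B_ack=453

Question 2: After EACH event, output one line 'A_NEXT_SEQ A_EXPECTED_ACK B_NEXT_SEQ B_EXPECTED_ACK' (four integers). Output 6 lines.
0 2109 2109 0
153 2109 2109 153
280 2109 2109 153
290 2109 2109 153
290 2109 2109 290
453 2109 2109 453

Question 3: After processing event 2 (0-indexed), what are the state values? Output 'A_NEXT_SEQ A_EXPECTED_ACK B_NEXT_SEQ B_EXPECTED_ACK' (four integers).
After event 0: A_seq=0 A_ack=2109 B_seq=2109 B_ack=0
After event 1: A_seq=153 A_ack=2109 B_seq=2109 B_ack=153
After event 2: A_seq=280 A_ack=2109 B_seq=2109 B_ack=153

280 2109 2109 153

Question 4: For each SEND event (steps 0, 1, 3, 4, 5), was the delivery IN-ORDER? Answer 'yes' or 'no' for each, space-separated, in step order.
Step 0: SEND seq=2000 -> in-order
Step 1: SEND seq=0 -> in-order
Step 3: SEND seq=280 -> out-of-order
Step 4: SEND seq=153 -> in-order
Step 5: SEND seq=290 -> in-order

Answer: yes yes no yes yes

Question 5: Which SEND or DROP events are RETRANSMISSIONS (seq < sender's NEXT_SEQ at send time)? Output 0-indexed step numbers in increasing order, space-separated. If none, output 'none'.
Answer: 4

Derivation:
Step 0: SEND seq=2000 -> fresh
Step 1: SEND seq=0 -> fresh
Step 2: DROP seq=153 -> fresh
Step 3: SEND seq=280 -> fresh
Step 4: SEND seq=153 -> retransmit
Step 5: SEND seq=290 -> fresh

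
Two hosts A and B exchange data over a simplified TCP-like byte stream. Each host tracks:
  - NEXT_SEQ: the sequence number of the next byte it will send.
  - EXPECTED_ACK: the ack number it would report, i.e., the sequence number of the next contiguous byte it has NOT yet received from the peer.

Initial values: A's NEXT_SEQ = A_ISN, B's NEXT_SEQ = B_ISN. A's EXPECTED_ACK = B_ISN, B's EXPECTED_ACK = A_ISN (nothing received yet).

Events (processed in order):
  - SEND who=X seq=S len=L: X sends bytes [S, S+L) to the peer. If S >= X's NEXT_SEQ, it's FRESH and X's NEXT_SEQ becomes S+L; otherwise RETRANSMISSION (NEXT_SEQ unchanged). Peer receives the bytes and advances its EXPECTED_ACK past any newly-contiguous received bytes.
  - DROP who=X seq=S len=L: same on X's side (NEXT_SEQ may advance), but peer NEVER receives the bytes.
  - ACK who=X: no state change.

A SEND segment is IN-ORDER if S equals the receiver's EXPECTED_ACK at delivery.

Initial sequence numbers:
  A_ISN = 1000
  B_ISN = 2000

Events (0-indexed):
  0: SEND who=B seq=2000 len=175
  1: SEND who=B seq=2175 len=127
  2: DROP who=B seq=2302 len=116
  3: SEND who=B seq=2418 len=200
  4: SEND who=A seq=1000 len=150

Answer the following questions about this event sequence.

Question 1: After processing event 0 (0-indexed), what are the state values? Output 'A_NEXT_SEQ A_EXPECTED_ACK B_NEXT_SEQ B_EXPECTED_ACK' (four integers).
After event 0: A_seq=1000 A_ack=2175 B_seq=2175 B_ack=1000

1000 2175 2175 1000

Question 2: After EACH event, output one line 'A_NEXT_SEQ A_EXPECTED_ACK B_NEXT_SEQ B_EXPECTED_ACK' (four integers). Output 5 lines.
1000 2175 2175 1000
1000 2302 2302 1000
1000 2302 2418 1000
1000 2302 2618 1000
1150 2302 2618 1150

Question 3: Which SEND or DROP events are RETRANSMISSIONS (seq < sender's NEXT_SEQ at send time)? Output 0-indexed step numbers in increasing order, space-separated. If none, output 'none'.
Step 0: SEND seq=2000 -> fresh
Step 1: SEND seq=2175 -> fresh
Step 2: DROP seq=2302 -> fresh
Step 3: SEND seq=2418 -> fresh
Step 4: SEND seq=1000 -> fresh

Answer: none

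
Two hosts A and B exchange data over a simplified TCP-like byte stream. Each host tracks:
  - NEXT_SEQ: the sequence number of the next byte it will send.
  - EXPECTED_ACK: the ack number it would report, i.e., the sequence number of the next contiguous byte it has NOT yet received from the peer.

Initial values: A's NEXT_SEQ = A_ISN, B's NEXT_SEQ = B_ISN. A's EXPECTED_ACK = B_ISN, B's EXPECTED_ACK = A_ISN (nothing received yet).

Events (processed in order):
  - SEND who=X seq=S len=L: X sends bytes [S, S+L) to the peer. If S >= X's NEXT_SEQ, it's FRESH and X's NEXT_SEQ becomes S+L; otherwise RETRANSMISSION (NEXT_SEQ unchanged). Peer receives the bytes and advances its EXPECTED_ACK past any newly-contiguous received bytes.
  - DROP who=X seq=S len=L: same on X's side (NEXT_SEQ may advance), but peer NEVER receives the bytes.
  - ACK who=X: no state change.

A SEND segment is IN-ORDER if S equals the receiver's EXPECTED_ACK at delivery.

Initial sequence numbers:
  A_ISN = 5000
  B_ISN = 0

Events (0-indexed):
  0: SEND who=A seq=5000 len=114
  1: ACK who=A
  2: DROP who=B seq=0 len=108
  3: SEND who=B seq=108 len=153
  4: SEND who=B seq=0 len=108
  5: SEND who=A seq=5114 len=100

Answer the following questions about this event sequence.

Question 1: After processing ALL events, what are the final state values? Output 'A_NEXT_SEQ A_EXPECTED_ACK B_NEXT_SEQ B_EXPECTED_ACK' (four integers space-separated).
Answer: 5214 261 261 5214

Derivation:
After event 0: A_seq=5114 A_ack=0 B_seq=0 B_ack=5114
After event 1: A_seq=5114 A_ack=0 B_seq=0 B_ack=5114
After event 2: A_seq=5114 A_ack=0 B_seq=108 B_ack=5114
After event 3: A_seq=5114 A_ack=0 B_seq=261 B_ack=5114
After event 4: A_seq=5114 A_ack=261 B_seq=261 B_ack=5114
After event 5: A_seq=5214 A_ack=261 B_seq=261 B_ack=5214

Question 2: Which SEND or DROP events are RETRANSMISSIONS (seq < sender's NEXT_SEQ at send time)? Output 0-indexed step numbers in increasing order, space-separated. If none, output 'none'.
Answer: 4

Derivation:
Step 0: SEND seq=5000 -> fresh
Step 2: DROP seq=0 -> fresh
Step 3: SEND seq=108 -> fresh
Step 4: SEND seq=0 -> retransmit
Step 5: SEND seq=5114 -> fresh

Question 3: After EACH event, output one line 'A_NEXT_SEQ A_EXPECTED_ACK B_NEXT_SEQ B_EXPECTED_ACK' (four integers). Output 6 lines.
5114 0 0 5114
5114 0 0 5114
5114 0 108 5114
5114 0 261 5114
5114 261 261 5114
5214 261 261 5214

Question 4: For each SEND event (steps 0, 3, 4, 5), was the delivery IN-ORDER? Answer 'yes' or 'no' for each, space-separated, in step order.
Step 0: SEND seq=5000 -> in-order
Step 3: SEND seq=108 -> out-of-order
Step 4: SEND seq=0 -> in-order
Step 5: SEND seq=5114 -> in-order

Answer: yes no yes yes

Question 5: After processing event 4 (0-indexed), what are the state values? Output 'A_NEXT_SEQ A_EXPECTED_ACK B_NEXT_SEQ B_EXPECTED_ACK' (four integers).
After event 0: A_seq=5114 A_ack=0 B_seq=0 B_ack=5114
After event 1: A_seq=5114 A_ack=0 B_seq=0 B_ack=5114
After event 2: A_seq=5114 A_ack=0 B_seq=108 B_ack=5114
After event 3: A_seq=5114 A_ack=0 B_seq=261 B_ack=5114
After event 4: A_seq=5114 A_ack=261 B_seq=261 B_ack=5114

5114 261 261 5114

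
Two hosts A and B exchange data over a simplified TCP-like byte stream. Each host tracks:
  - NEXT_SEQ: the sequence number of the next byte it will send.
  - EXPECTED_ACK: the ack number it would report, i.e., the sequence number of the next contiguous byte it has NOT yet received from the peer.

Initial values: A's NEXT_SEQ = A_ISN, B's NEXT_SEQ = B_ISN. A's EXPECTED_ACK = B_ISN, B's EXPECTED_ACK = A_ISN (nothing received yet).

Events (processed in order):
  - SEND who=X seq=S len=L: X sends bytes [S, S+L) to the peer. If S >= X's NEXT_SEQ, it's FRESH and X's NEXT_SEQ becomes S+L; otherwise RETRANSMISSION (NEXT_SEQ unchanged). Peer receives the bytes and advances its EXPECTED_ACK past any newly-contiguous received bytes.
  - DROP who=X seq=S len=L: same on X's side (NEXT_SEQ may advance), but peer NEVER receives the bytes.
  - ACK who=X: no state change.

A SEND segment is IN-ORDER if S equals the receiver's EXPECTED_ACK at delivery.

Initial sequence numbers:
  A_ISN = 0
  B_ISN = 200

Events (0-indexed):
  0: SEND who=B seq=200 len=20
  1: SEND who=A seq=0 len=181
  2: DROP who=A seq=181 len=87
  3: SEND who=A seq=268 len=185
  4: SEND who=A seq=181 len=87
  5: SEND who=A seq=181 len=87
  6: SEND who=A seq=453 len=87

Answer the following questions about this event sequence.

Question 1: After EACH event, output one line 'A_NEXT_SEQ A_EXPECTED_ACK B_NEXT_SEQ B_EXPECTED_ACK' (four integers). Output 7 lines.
0 220 220 0
181 220 220 181
268 220 220 181
453 220 220 181
453 220 220 453
453 220 220 453
540 220 220 540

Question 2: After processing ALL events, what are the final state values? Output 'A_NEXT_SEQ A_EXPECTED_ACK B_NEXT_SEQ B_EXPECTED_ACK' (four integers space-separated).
After event 0: A_seq=0 A_ack=220 B_seq=220 B_ack=0
After event 1: A_seq=181 A_ack=220 B_seq=220 B_ack=181
After event 2: A_seq=268 A_ack=220 B_seq=220 B_ack=181
After event 3: A_seq=453 A_ack=220 B_seq=220 B_ack=181
After event 4: A_seq=453 A_ack=220 B_seq=220 B_ack=453
After event 5: A_seq=453 A_ack=220 B_seq=220 B_ack=453
After event 6: A_seq=540 A_ack=220 B_seq=220 B_ack=540

Answer: 540 220 220 540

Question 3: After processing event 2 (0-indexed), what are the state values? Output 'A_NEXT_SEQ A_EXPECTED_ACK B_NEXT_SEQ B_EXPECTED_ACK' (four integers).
After event 0: A_seq=0 A_ack=220 B_seq=220 B_ack=0
After event 1: A_seq=181 A_ack=220 B_seq=220 B_ack=181
After event 2: A_seq=268 A_ack=220 B_seq=220 B_ack=181

268 220 220 181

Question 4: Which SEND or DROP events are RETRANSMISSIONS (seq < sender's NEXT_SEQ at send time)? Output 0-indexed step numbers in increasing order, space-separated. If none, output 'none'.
Step 0: SEND seq=200 -> fresh
Step 1: SEND seq=0 -> fresh
Step 2: DROP seq=181 -> fresh
Step 3: SEND seq=268 -> fresh
Step 4: SEND seq=181 -> retransmit
Step 5: SEND seq=181 -> retransmit
Step 6: SEND seq=453 -> fresh

Answer: 4 5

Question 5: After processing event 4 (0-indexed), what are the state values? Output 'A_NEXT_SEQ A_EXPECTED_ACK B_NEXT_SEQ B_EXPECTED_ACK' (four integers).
After event 0: A_seq=0 A_ack=220 B_seq=220 B_ack=0
After event 1: A_seq=181 A_ack=220 B_seq=220 B_ack=181
After event 2: A_seq=268 A_ack=220 B_seq=220 B_ack=181
After event 3: A_seq=453 A_ack=220 B_seq=220 B_ack=181
After event 4: A_seq=453 A_ack=220 B_seq=220 B_ack=453

453 220 220 453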